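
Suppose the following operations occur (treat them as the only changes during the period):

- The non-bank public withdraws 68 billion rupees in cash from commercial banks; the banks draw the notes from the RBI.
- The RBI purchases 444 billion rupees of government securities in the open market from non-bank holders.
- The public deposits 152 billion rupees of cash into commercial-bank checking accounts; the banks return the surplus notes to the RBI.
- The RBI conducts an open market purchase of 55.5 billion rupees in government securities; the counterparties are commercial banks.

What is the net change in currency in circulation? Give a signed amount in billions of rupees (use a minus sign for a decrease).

-84 billion

RBI balance sheet:
  Assets:      Securities +499.5B
  Liabilities: Bank reserves +583.5B, Currency in circulation −84B
Commercial banking system:
  Assets:      Reserves at CB +583.5B, Securities −55.5B
  Liabilities: Checkable deposits +528B
So the change in currency in circulation is -84 billion.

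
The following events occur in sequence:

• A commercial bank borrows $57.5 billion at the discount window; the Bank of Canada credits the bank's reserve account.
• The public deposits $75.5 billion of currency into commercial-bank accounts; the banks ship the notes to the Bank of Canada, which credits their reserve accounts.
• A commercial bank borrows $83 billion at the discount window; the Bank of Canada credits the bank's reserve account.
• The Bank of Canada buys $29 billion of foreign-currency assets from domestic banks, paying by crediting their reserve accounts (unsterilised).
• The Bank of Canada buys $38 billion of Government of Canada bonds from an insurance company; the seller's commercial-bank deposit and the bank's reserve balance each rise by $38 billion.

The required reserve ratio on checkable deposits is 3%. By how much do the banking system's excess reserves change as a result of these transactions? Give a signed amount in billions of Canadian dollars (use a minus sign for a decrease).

Discount-window loan $57.5 billion: reserves +$57.5B, deposits 0.
Currency deposit $75.5 billion: reserves +$75.5B, deposits +$75.5B.
Discount-window loan $83 billion: reserves +$83B, deposits 0.
FX purchase $29 billion: reserves +$29B, deposits 0.
Asset purchase (from non-banks) $38 billion: reserves +$38B, deposits +$38B.
Totals: Δreserves = +$283B, Δdeposits = +$113.5B.
Δrequired reserves = 3% × +$113.5B = +$3.405B.
Δexcess reserves = Δreserves − Δrequired = +$283B − (+$3.405B) = +$279.595 billion.

+$279.595 billion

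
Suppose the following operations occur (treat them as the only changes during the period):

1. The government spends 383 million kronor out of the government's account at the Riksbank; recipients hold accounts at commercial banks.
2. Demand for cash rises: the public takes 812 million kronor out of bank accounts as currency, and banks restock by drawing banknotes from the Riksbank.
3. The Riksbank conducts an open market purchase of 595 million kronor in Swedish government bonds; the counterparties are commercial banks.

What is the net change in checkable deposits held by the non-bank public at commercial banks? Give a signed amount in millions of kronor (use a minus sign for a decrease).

Government spending 383 million kronor: non-bank counterparties' bank balances rise → +383M.
Currency withdrawal 812 million kronor: non-bank counterparties' bank balances fall → −812M.
OMO purchase (from banks) 595 million kronor: the counterparty is a bank, so public deposits are unchanged → 0.
Net: 383 − 812 + 0 = -429 million.

-429 million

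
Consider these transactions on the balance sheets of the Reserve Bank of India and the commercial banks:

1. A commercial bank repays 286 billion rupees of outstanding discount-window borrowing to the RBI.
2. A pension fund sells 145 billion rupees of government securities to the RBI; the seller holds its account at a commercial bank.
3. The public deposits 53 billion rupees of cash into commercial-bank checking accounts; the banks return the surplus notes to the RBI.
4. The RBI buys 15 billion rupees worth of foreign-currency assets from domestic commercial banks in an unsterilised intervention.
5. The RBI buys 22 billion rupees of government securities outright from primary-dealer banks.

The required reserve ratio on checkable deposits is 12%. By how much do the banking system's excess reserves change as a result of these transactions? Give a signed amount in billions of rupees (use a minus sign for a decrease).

Discount-window repayment 286 billion rupees: reserves −286B, deposits 0.
Asset purchase (from non-banks) 145 billion rupees: reserves +145B, deposits +145B.
Currency deposit 53 billion rupees: reserves +53B, deposits +53B.
FX purchase 15 billion rupees: reserves +15B, deposits 0.
OMO purchase (from banks) 22 billion rupees: reserves +22B, deposits 0.
Totals: Δreserves = −51B, Δdeposits = +198B.
Δrequired reserves = 12% × +198B = +23.76B.
Δexcess reserves = Δreserves − Δrequired = −51B − (+23.76B) = -74.76 billion.

-74.76 billion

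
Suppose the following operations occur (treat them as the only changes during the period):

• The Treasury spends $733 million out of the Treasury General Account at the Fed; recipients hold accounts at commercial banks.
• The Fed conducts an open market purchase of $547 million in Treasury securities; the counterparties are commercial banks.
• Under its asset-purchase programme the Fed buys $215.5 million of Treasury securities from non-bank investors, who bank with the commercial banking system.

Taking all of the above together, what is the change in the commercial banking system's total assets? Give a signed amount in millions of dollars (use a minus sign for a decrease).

Fed balance sheet:
  Assets:      Securities +$762.5M
  Liabilities: Bank reserves +$1495.5M, Government deposits −$733M
Commercial banking system:
  Assets:      Reserves at CB +$1495.5M, Securities −$547M
  Liabilities: Checkable deposits +$948.5M
Change in total bank assets = +$948.5 million.

+$948.5 million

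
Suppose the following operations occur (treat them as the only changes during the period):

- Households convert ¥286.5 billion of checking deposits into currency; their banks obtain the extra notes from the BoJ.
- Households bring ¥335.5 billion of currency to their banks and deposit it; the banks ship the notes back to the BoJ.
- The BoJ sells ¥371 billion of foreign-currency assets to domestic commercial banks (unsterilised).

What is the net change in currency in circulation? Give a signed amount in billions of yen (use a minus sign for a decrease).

-¥49 billion

BoJ balance sheet:
  Assets:      Foreign assets −¥371B
  Liabilities: Bank reserves −¥322B, Currency in circulation −¥49B
So the change in currency in circulation is -¥49 billion.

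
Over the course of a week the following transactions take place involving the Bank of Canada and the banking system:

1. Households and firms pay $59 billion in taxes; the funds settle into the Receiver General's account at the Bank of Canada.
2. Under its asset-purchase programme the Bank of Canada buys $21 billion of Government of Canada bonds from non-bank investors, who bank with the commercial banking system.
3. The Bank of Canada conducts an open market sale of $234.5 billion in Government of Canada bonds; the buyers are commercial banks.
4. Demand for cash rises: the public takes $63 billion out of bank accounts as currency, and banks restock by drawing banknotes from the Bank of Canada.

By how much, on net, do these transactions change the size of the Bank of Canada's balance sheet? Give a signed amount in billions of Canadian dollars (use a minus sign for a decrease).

-$213.5 billion

Bank of Canada balance sheet:
  Assets:      Securities −$213.5B
  Liabilities: Bank reserves −$335.5B, Currency in circulation +$63B, Government deposits +$59B
Change in total Bank of Canada assets = -$213.5 billion.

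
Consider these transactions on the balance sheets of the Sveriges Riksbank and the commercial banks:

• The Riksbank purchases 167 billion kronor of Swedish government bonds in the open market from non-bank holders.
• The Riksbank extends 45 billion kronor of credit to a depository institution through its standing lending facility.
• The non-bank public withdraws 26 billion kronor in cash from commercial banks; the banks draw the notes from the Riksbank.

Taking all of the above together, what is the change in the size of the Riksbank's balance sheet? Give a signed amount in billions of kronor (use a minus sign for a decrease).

+212 billion

Riksbank balance sheet:
  Assets:      Securities +167B, Loans to banks +45B
  Liabilities: Bank reserves +186B, Currency in circulation +26B
Commercial banking system:
  Assets:      Reserves at CB +186B
  Liabilities: Checkable deposits +141B, Borrowings from CB +45B
Change in total Riksbank assets = +212 billion.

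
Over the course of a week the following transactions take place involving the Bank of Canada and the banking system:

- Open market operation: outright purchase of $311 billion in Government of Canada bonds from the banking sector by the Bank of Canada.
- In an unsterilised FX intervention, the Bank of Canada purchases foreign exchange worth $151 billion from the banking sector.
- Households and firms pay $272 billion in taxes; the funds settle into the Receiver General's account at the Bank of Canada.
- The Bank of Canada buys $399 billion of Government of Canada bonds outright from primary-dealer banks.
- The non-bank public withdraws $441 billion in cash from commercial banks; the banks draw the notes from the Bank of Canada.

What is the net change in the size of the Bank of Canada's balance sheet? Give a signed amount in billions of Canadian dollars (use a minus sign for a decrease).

+$861 billion

OMO purchase (from banks) $311 billion: a Bank of Canada asset is acquired → +$311B.
FX purchase $151 billion: a Bank of Canada asset is acquired → +$151B.
Government account inflow $272 billion: only the composition of liabilities changes → 0.
OMO purchase (from banks) $399 billion: a Bank of Canada asset is acquired → +$399B.
Currency withdrawal $441 billion: only the composition of liabilities changes → 0.
Net: 311 + 151 + 0 + 399 + 0 = +$861 billion.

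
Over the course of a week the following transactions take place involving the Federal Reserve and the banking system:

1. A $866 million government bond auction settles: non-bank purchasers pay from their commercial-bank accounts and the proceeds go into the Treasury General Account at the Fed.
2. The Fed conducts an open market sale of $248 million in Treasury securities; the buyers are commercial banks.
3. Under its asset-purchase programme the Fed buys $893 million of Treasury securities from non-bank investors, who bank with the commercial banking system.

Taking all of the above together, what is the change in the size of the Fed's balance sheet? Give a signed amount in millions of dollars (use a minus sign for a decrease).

+$645 million

Fed balance sheet:
  Assets:      Securities +$645M
  Liabilities: Bank reserves −$221M, Government deposits +$866M
Commercial banking system:
  Assets:      Reserves at CB −$221M, Securities +$248M
  Liabilities: Checkable deposits +$27M
Change in total Fed assets = +$645 million.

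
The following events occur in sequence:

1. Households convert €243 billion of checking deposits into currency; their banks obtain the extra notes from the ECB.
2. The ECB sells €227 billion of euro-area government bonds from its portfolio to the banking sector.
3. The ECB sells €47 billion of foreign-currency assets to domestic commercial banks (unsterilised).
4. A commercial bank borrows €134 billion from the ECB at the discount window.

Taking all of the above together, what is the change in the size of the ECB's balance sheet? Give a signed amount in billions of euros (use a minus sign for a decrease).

-€140 billion

Currency withdrawal €243 billion: only the composition of liabilities changes → 0.
OMO sale (to banks) €227 billion: an ECB asset is shed → −€227B.
FX sale €47 billion: an ECB asset is shed → −€47B.
Discount-window loan €134 billion: an ECB asset is acquired → +€134B.
Net: 0 − 227 − 47 + 134 = -€140 billion.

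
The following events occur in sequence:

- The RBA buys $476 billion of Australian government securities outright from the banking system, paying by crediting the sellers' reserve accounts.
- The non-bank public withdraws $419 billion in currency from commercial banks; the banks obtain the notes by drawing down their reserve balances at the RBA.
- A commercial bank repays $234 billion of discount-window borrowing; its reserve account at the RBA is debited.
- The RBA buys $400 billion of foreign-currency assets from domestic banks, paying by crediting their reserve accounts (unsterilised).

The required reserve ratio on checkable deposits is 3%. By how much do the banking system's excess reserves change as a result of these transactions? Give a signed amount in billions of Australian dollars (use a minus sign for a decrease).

OMO purchase (from banks) $476 billion: reserves +$476B, deposits 0.
Currency withdrawal $419 billion: reserves −$419B, deposits −$419B.
Discount-window repayment $234 billion: reserves −$234B, deposits 0.
FX purchase $400 billion: reserves +$400B, deposits 0.
Totals: Δreserves = +$223B, Δdeposits = −$419B.
Δrequired reserves = 3% × −$419B = −$12.57B.
Δexcess reserves = Δreserves − Δrequired = +$223B − (−$12.57B) = +$235.57 billion.

+$235.57 billion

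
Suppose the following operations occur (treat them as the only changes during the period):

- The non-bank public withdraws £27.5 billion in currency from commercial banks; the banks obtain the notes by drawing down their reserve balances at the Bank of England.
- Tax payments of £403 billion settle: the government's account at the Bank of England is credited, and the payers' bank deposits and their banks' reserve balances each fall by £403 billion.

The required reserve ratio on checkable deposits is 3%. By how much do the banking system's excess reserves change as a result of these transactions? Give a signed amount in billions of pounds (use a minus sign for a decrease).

-£417.585 billion

Currency withdrawal £27.5 billion: reserves −£27.5B, deposits −£27.5B.
Government account inflow £403 billion: reserves −£403B, deposits −£403B.
Totals: Δreserves = −£430.5B, Δdeposits = −£430.5B.
Δrequired reserves = 3% × −£430.5B = −£12.915B.
Δexcess reserves = Δreserves − Δrequired = −£430.5B − (−£12.915B) = -£417.585 billion.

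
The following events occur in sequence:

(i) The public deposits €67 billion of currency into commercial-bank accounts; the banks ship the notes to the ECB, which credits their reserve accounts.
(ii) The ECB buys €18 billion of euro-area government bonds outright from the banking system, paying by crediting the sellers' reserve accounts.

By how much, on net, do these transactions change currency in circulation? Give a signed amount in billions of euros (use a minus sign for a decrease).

-€67 billion

ECB balance sheet:
  Assets:      Securities +€18B
  Liabilities: Bank reserves +€85B, Currency in circulation −€67B
Commercial banking system:
  Assets:      Reserves at CB +€85B, Securities −€18B
  Liabilities: Checkable deposits +€67B
So the change in currency in circulation is -€67 billion.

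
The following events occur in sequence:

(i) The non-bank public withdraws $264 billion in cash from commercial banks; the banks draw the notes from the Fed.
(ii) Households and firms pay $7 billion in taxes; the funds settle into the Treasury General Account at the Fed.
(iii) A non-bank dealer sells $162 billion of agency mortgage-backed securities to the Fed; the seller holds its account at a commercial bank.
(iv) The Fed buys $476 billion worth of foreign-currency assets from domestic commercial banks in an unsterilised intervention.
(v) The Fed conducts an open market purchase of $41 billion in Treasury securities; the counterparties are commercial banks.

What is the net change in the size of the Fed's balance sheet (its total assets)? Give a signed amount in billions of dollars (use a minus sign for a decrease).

+$679 billion

Currency withdrawal $264 billion: only the composition of liabilities changes → 0.
Government account inflow $7 billion: only the composition of liabilities changes → 0.
Asset purchase (from non-banks) $162 billion: a Fed asset is acquired → +$162B.
FX purchase $476 billion: a Fed asset is acquired → +$476B.
OMO purchase (from banks) $41 billion: a Fed asset is acquired → +$41B.
Net: 0 + 0 + 162 + 476 + 41 = +$679 billion.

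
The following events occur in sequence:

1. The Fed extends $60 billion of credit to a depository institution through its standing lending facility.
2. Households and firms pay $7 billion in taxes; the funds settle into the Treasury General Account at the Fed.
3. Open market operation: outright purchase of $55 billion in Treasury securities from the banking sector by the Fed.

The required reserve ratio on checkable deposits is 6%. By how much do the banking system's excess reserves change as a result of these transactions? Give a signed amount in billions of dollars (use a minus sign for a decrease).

+$108.42 billion

Discount-window loan $60 billion: reserves +$60B, deposits 0.
Government account inflow $7 billion: reserves −$7B, deposits −$7B.
OMO purchase (from banks) $55 billion: reserves +$55B, deposits 0.
Totals: Δreserves = +$108B, Δdeposits = −$7B.
Δrequired reserves = 6% × −$7B = −$0.42B.
Δexcess reserves = Δreserves − Δrequired = +$108B − (−$0.42B) = +$108.42 billion.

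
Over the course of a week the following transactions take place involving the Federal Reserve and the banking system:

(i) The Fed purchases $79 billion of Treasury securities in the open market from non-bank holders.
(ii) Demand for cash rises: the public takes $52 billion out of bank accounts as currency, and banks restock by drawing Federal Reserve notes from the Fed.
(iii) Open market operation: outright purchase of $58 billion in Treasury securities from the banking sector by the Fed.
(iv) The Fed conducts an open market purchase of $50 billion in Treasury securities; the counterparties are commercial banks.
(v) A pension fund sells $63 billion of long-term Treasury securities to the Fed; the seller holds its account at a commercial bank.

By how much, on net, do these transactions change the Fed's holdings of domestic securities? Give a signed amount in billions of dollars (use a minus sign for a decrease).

Fed balance sheet:
  Assets:      Securities +$250B
  Liabilities: Bank reserves +$198B, Currency in circulation +$52B
Commercial banking system:
  Assets:      Reserves at CB +$198B, Securities −$108B
  Liabilities: Checkable deposits +$90B
So the change in the Fed's holdings of domestic securities is +$250 billion.

+$250 billion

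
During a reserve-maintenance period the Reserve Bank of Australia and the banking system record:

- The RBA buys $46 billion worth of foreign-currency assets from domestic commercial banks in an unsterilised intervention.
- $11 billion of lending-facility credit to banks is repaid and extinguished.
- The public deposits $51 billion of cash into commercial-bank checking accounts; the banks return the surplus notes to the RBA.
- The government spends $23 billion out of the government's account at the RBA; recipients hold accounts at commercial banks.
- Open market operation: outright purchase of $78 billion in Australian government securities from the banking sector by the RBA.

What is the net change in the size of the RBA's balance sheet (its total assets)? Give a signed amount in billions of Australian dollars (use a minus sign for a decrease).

RBA balance sheet:
  Assets:      Securities +$78B, Loans to banks −$11B, Foreign assets +$46B
  Liabilities: Bank reserves +$187B, Currency in circulation −$51B, Government deposits −$23B
Commercial banking system:
  Assets:      Reserves at CB +$187B, Securities −$78B, Foreign assets −$46B
  Liabilities: Checkable deposits +$74B, Borrowings from CB −$11B
Change in total RBA assets = +$113 billion.

+$113 billion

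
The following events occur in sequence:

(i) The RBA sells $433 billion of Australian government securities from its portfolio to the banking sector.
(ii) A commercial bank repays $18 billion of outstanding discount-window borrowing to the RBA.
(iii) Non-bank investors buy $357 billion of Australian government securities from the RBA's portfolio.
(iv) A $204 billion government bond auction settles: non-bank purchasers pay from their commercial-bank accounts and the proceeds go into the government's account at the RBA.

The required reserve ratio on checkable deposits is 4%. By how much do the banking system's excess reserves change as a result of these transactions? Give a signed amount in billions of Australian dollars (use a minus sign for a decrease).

OMO sale (to banks) $433 billion: reserves −$433B, deposits 0.
Discount-window repayment $18 billion: reserves −$18B, deposits 0.
Asset sale (to non-banks) $357 billion: reserves −$357B, deposits −$357B.
Government account inflow $204 billion: reserves −$204B, deposits −$204B.
Totals: Δreserves = −$1012B, Δdeposits = −$561B.
Δrequired reserves = 4% × −$561B = −$22.44B.
Δexcess reserves = Δreserves − Δrequired = −$1012B − (−$22.44B) = -$989.56 billion.

-$989.56 billion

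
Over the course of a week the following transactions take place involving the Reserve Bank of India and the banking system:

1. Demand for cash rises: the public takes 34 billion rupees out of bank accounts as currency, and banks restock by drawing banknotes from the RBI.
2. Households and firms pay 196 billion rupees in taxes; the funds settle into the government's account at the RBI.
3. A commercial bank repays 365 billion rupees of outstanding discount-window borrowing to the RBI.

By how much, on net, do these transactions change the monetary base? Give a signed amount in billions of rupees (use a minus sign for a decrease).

-561 billion

Currency withdrawal 34 billion rupees: just a shift between currency and reserves — both are base money → 0.
Government account inflow 196 billion rupees: reserves shift to a non-base liability → −196B.
Discount-window repayment 365 billion rupees: RBI balance sheet contracts → −365B.
Net: 0 − 196 − 365 = -561 billion.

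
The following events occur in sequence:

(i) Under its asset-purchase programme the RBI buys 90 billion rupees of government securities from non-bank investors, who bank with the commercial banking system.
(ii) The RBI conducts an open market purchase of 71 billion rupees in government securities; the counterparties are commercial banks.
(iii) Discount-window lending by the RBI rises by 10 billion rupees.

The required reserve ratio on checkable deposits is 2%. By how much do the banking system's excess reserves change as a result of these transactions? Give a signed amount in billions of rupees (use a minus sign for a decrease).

Asset purchase (from non-banks) 90 billion rupees: reserves +90B, deposits +90B.
OMO purchase (from banks) 71 billion rupees: reserves +71B, deposits 0.
Discount-window loan 10 billion rupees: reserves +10B, deposits 0.
Totals: Δreserves = +171B, Δdeposits = +90B.
Δrequired reserves = 2% × +90B = +1.8B.
Δexcess reserves = Δreserves − Δrequired = +171B − (+1.8B) = +169.2 billion.

+169.2 billion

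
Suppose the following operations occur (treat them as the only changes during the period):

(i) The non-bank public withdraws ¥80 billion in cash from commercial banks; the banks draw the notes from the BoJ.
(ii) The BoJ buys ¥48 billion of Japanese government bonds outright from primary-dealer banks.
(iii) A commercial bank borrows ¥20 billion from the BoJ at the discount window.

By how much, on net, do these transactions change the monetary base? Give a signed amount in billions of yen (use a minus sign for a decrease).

BoJ balance sheet:
  Assets:      Securities +¥48B, Loans to banks +¥20B
  Liabilities: Bank reserves −¥12B, Currency in circulation +¥80B
Monetary base = currency + reserves: +¥80B + (−¥12B) = +¥68 billion.

+¥68 billion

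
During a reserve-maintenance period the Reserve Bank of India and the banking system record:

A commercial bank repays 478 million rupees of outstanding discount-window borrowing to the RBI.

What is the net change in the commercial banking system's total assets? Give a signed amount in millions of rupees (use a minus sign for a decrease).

RBI balance sheet:
  Assets:      Loans to banks −478M
  Liabilities: Bank reserves −478M
Commercial banking system:
  Assets:      Reserves at CB −478M
  Liabilities: Borrowings from CB −478M
Change in total bank assets = -478 million.

-478 million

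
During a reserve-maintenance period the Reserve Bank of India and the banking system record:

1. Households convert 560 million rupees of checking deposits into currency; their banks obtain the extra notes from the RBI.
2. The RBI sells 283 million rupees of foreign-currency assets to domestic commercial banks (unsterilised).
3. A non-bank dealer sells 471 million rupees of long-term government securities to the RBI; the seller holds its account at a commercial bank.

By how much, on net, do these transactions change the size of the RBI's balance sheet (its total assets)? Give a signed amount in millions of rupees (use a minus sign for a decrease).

+188 million

Currency withdrawal 560 million rupees: only the composition of liabilities changes → 0.
FX sale 283 million rupees: an RBI asset is shed → −283M.
Asset purchase (from non-banks) 471 million rupees: an RBI asset is acquired → +471M.
Net: 0 − 283 + 471 = +188 million.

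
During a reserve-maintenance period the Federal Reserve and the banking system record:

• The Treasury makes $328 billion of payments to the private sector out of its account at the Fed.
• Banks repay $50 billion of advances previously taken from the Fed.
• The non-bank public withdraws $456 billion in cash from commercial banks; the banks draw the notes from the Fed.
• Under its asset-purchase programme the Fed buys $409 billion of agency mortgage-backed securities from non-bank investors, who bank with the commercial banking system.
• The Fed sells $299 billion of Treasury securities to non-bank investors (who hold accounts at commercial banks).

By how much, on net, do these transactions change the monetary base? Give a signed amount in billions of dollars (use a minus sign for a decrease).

Government spending $328 billion: a non-base liability converts back to reserves → +$328B.
Discount-window repayment $50 billion: Fed balance sheet contracts → −$50B.
Currency withdrawal $456 billion: just a shift between currency and reserves — both are base money → 0.
Asset purchase (from non-banks) $409 billion: Fed balance sheet expands → +$409B.
Asset sale (to non-banks) $299 billion: Fed balance sheet contracts → −$299B.
Net: 328 − 50 + 0 + 409 − 299 = +$388 billion.

+$388 billion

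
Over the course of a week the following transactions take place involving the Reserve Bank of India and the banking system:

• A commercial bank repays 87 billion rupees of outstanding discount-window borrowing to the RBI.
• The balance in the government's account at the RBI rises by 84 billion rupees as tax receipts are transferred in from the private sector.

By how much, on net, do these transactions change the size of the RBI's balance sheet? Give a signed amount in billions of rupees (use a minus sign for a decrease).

RBI balance sheet:
  Assets:      Loans to banks −87B
  Liabilities: Bank reserves −171B, Government deposits +84B
Commercial banking system:
  Assets:      Reserves at CB −171B
  Liabilities: Checkable deposits −84B, Borrowings from CB −87B
Change in total RBI assets = -87 billion.

-87 billion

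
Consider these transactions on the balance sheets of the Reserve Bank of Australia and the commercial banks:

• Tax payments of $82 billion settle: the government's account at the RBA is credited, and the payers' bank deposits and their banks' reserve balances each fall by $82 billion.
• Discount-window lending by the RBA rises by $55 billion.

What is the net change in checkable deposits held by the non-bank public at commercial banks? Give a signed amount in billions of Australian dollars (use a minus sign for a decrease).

Government account inflow $82 billion: non-bank counterparties' bank balances fall → −$82B.
Discount-window loan $55 billion: the counterparty is a bank, so public deposits are unchanged → 0.
Net: −82 + 0 = -$82 billion.

-$82 billion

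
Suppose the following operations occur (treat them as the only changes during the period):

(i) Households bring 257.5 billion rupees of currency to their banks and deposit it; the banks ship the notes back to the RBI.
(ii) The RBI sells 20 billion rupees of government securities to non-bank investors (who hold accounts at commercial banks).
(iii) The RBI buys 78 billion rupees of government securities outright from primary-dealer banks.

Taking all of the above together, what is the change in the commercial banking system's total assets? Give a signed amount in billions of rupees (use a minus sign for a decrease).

Currency deposit 257.5 billion rupees: bank balance sheets expand → +257.5B.
Asset sale (to non-banks) 20 billion rupees: bank balance sheets shrink → −20B.
OMO purchase (from banks) 78 billion rupees: just an asset swap on bank balance sheets → 0.
Net: 257.5 − 20 + 0 = +237.5 billion.

+237.5 billion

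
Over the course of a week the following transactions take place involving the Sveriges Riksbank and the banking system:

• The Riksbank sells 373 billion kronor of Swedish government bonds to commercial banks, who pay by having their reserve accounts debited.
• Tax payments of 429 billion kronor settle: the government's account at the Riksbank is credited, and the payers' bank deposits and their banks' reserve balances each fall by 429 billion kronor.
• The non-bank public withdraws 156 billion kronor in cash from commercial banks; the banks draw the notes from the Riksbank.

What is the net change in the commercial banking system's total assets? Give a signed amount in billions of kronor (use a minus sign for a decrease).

Riksbank balance sheet:
  Assets:      Securities −373B
  Liabilities: Bank reserves −958B, Currency in circulation +156B, Government deposits +429B
Commercial banking system:
  Assets:      Reserves at CB −958B, Securities +373B
  Liabilities: Checkable deposits −585B
Change in total bank assets = -585 billion.

-585 billion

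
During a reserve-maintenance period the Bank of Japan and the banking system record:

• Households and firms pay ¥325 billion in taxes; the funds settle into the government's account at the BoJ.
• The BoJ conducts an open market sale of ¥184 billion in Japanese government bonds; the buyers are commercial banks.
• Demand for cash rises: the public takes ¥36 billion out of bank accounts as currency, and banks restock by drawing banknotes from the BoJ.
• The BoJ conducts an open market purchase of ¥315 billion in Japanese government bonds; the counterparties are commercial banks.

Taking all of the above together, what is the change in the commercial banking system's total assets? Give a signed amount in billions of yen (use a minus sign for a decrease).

Government account inflow ¥325 billion: bank balance sheets shrink → −¥325B.
OMO sale (to banks) ¥184 billion: just an asset swap on bank balance sheets → 0.
Currency withdrawal ¥36 billion: bank balance sheets shrink → −¥36B.
OMO purchase (from banks) ¥315 billion: just an asset swap on bank balance sheets → 0.
Net: −325 + 0 − 36 + 0 = -¥361 billion.

-¥361 billion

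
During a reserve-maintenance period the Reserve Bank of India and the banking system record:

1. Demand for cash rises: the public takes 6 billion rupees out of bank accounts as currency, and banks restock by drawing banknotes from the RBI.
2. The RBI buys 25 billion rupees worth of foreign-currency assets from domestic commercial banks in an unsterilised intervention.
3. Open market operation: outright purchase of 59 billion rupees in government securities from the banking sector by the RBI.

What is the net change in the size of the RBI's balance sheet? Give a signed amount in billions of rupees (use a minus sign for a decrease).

+84 billion

Currency withdrawal 6 billion rupees: only the composition of liabilities changes → 0.
FX purchase 25 billion rupees: an RBI asset is acquired → +25B.
OMO purchase (from banks) 59 billion rupees: an RBI asset is acquired → +59B.
Net: 0 + 25 + 59 = +84 billion.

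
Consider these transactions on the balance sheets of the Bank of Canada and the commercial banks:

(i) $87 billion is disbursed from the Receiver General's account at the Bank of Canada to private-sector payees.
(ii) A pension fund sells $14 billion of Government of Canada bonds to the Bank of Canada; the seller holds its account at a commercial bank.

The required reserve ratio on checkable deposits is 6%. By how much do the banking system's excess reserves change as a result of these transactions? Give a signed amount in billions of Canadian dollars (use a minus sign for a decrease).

Government spending $87 billion: reserves +$87B, deposits +$87B.
Asset purchase (from non-banks) $14 billion: reserves +$14B, deposits +$14B.
Totals: Δreserves = +$101B, Δdeposits = +$101B.
Δrequired reserves = 6% × +$101B = +$6.06B.
Δexcess reserves = Δreserves − Δrequired = +$101B − (+$6.06B) = +$94.94 billion.

+$94.94 billion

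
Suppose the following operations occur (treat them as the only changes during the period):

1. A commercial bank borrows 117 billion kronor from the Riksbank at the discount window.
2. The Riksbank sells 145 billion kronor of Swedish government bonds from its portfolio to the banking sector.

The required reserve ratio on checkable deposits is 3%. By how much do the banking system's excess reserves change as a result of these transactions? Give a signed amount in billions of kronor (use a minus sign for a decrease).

-28 billion

Discount-window loan 117 billion kronor: reserves +117B, deposits 0.
OMO sale (to banks) 145 billion kronor: reserves −145B, deposits 0.
Totals: Δreserves = −28B, Δdeposits = 0.
Δrequired reserves = 3% × 0 = 0.
Δexcess reserves = Δreserves − Δrequired = −28B − (0) = -28 billion.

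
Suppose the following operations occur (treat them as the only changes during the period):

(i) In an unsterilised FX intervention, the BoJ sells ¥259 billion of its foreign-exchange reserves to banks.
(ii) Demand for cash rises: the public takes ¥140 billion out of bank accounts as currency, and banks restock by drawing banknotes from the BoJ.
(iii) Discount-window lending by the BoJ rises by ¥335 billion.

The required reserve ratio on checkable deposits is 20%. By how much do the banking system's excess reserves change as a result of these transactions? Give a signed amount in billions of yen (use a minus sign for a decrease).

-¥36 billion

FX sale ¥259 billion: reserves −¥259B, deposits 0.
Currency withdrawal ¥140 billion: reserves −¥140B, deposits −¥140B.
Discount-window loan ¥335 billion: reserves +¥335B, deposits 0.
Totals: Δreserves = −¥64B, Δdeposits = −¥140B.
Δrequired reserves = 20% × −¥140B = −¥28B.
Δexcess reserves = Δreserves − Δrequired = −¥64B − (−¥28B) = -¥36 billion.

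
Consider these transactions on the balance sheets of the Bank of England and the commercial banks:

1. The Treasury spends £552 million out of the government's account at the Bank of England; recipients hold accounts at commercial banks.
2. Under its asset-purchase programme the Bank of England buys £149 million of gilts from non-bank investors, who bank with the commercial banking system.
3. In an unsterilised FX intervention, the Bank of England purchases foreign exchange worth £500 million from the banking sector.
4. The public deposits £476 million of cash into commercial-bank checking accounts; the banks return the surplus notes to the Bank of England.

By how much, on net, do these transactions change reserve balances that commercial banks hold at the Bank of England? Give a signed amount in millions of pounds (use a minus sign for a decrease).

Bank of England balance sheet:
  Assets:      Securities +£149M, Foreign assets +£500M
  Liabilities: Bank reserves +£1677M, Currency in circulation −£476M, Government deposits −£552M
Commercial banking system:
  Assets:      Reserves at CB +£1677M, Foreign assets −£500M
  Liabilities: Checkable deposits +£1177M
So the change in reserve balances that commercial banks hold at the Bank of England is +£1677 million.

+£1677 million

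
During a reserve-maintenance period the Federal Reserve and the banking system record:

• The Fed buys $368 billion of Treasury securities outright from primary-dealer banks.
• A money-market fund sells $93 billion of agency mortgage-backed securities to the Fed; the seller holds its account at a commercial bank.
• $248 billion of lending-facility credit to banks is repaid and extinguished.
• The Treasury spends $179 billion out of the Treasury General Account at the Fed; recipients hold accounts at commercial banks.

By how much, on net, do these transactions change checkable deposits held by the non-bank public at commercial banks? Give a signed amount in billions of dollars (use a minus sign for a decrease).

+$272 billion

OMO purchase (from banks) $368 billion: the counterparty is a bank, so public deposits are unchanged → 0.
Asset purchase (from non-banks) $93 billion: non-bank counterparties' bank balances rise → +$93B.
Discount-window repayment $248 billion: the counterparty is a bank, so public deposits are unchanged → 0.
Government spending $179 billion: non-bank counterparties' bank balances rise → +$179B.
Net: 0 + 93 + 0 + 179 = +$272 billion.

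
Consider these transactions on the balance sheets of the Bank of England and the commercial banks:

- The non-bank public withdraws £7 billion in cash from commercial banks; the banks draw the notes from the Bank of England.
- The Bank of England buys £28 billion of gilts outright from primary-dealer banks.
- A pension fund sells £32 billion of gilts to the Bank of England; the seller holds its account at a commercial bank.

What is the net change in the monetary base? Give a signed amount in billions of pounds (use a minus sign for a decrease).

Bank of England balance sheet:
  Assets:      Securities +£60B
  Liabilities: Bank reserves +£53B, Currency in circulation +£7B
Commercial banking system:
  Assets:      Reserves at CB +£53B, Securities −£28B
  Liabilities: Checkable deposits +£25B
Monetary base = currency + reserves: +£7B + (+£53B) = +£60 billion.

+£60 billion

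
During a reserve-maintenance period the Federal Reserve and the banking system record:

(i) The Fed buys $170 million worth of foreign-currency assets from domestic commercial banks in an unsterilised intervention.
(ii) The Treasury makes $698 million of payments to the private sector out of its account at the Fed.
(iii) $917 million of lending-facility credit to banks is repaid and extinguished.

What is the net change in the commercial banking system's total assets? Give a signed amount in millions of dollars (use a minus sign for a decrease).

-$219 million

FX purchase $170 million: just an asset swap on bank balance sheets → 0.
Government spending $698 million: bank balance sheets expand → +$698M.
Discount-window repayment $917 million: bank balance sheets shrink → −$917M.
Net: 0 + 698 − 917 = -$219 million.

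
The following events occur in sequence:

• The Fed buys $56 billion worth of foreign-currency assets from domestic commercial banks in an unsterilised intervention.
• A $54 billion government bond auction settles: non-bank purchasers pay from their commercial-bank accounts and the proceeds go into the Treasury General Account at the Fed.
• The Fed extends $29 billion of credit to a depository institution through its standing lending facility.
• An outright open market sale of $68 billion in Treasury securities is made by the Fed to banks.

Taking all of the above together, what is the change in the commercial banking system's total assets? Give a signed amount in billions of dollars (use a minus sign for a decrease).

-$25 billion

Fed balance sheet:
  Assets:      Securities −$68B, Loans to banks +$29B, Foreign assets +$56B
  Liabilities: Bank reserves −$37B, Government deposits +$54B
Commercial banking system:
  Assets:      Reserves at CB −$37B, Securities +$68B, Foreign assets −$56B
  Liabilities: Checkable deposits −$54B, Borrowings from CB +$29B
Change in total bank assets = -$25 billion.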